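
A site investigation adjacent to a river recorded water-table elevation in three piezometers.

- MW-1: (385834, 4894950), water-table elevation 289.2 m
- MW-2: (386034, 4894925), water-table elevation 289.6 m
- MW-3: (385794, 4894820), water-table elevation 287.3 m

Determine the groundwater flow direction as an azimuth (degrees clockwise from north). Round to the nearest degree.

Taking MW-1 as reference: MW-2−MW-1 = (200, -25, +0.4); MW-3−MW-1 = (-40, -130, -1.9).
Solve a·Δx + b·Δy = Δh: det = 200·(-130) − (-40)·(-25) = -27000.
∂h/∂x = [(+0.4)·(-130) − (-1.9)·(-25)] / -27000 = +0.003685
∂h/∂y = [200·(-1.9) − (-40)·(+0.4)] / -27000 = +0.01348
Flow direction (−∇h) has components (-0.003685 E, -0.01348 N).
Azimuth = atan2(E, N) = atan2(-0.003685, -0.01348) = 195.3° ≈ 195°.

195°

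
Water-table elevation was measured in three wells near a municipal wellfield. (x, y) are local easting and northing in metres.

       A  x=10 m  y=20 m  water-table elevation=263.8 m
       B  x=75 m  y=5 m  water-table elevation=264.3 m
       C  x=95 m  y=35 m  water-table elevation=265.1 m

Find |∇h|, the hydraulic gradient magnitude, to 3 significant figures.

0.0222

Differences from A: to B (Δx, Δy, Δh) = (65, -15, +0.5); to C = (85, 15, +1.3).
Solve a·Δx + b·Δy = Δh: det = 65·15 − 85·(-15) = 2250.
∂h/∂x = [(+0.5)·15 − (+1.3)·(-15)] / 2250 = +0.01200
∂h/∂y = [65·(+1.3) − 85·(+0.5)] / 2250 = +0.01867
|∇h| = √(0.01200² + 0.01867²) = 0.02219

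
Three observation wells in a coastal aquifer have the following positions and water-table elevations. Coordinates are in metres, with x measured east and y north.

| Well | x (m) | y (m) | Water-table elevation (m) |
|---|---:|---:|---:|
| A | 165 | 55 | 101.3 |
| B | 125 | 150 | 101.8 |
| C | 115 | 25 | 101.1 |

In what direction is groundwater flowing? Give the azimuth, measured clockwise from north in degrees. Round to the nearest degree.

Three-point gradient (reference A): Δ to B = (-40, 95, +0.5), Δ to C = (-50, -30, -0.2).
∂h/∂x = +0.0006723, ∂h/∂y = +0.005546 (det = 5950).
Flow direction (−∇h) has components (-0.0006723 E, -0.005546 N).
Azimuth = atan2(E, N) = atan2(-0.0006723, -0.005546) = 186.9° ≈ 187°.

187°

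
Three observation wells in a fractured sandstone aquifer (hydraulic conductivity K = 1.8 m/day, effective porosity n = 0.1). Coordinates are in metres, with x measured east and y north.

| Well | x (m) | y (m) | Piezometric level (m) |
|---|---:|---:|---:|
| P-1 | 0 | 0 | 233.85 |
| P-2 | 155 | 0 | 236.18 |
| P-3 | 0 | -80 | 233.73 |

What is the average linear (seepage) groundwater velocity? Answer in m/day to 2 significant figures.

0.27 m/day

∂h/∂x = (236.18 − 233.85) / (155 − 0) = +0.01503
∂h/∂y = (233.73 − 233.85) / (-80 − 0) = +0.001500
|∇h| = √(0.01503² + 0.001500²) = 0.0151
Seepage velocity v = K·i/n = 1.8 × 0.0151 / 0.1 = 0.2718 m/day.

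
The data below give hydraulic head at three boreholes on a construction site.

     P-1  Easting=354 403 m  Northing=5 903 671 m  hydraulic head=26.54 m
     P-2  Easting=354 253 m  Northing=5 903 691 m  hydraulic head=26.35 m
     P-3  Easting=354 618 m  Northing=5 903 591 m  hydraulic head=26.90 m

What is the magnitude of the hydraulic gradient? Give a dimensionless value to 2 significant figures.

Taking P-1 as reference: P-2−P-1 = (-150, 20, -0.19); P-3−P-1 = (215, -80, +0.36).
Determinant of the coordinate differences = (-150)·(-80) − 215·20 = 7700.
∂h/∂x = [(-0.19)·(-80) − (+0.36)·20] / 7700 = +0.001039
∂h/∂y = [(-150)·(+0.36) − 215·(-0.19)] / 7700 = -0.001708
|∇h| = √(0.001039² + -0.001708²) = 0.001999

0.0020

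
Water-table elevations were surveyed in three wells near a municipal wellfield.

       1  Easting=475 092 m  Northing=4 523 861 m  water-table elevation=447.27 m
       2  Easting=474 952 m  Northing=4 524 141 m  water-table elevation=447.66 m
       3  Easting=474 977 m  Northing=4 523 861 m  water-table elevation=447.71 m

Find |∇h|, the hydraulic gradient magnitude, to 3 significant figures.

Taking 1 as reference: 2−1 = (-140, 280, +0.39); 3−1 = (-115, 0, +0.44).
Determinant of the coordinate differences = (-140)·0 − (-115)·280 = 32200.
∂h/∂x = [(+0.39)·0 − (+0.44)·280] / 32200 = -0.003826
∂h/∂y = [(-140)·(+0.44) − (-115)·(+0.39)] / 32200 = -0.0005202
|∇h| = √(-0.003826² + -0.0005202²) = 0.003861

0.00386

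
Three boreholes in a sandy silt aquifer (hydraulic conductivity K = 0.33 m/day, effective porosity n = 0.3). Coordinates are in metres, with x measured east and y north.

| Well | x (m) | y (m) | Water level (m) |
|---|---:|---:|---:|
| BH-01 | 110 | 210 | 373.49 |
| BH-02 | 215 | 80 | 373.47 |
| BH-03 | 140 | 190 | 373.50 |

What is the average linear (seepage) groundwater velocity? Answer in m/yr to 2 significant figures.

0.53 m/yr

With h = a·x + b·y + c and BH-01 as origin, the differences give:
  105·a + (-130)·b = -0.02
  30·a + (-20)·b = +0.01
Eliminate b (×(-20) and ×(-130), subtract): 1800·a = 1.700 → a = ∂h/∂x = +0.0009444
Back-substitute: b = ∂h/∂y = +0.0009167.
|∇h| = √(0.0009444² + 0.0009167²) = 0.001316
Seepage velocity v = K·i/n = 0.33 × 0.001316 / 0.3 = 0.001448 m/day = 0.5289 m/yr.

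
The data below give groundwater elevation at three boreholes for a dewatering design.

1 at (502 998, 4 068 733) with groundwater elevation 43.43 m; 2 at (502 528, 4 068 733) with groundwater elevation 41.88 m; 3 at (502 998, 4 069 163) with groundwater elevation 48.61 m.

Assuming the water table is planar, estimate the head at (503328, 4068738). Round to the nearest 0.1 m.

44.6 m

∂h/∂x = (41.88 − 43.43) / (502528 − 502998) = +0.003298
∂h/∂y = (48.61 − 43.43) / (4069163 − 4068733) = +0.01205
h(503328, 4068738) = 43.43 + (+0.003298)·(330) + (+0.01205)·(5) = 43.43 +1.088 +0.060 = 44.579 m.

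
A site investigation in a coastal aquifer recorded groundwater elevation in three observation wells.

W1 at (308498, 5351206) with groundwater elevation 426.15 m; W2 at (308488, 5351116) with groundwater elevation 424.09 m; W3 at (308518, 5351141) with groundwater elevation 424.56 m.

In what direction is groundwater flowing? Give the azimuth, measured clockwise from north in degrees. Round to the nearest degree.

Differences from W1: to W2 (Δx, Δy, Δh) = (-10, -90, -2.06); to W3 = (20, -65, -1.59).
Solve a·Δx + b·Δy = Δh: det = (-10)·(-65) − 20·(-90) = 2450.
∂h/∂x = [(-2.06)·(-65) − (-1.59)·(-90)] / 2450 = -0.003755
∂h/∂y = [(-10)·(-1.59) − 20·(-2.06)] / 2450 = +0.02331
Flow direction (−∇h) has components (+0.003755 E, -0.02331 N).
Azimuth = atan2(E, N) = atan2(+0.003755, -0.02331) = 170.8° ≈ 171°.

171°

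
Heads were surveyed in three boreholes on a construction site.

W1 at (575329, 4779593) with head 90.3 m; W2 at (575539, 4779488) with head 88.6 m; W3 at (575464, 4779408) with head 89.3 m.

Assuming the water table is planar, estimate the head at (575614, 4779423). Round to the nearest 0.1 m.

88.0 m

Three-point gradient (reference W1): Δ to W2 = (210, -105, -1.7), Δ to W3 = (135, -185, -1.0).
∂h/∂x = -0.008490, ∂h/∂y = -0.0007903 (det = -24675).
h(575614, 4779423) = 90.3 + (-0.008490)·(285) + (-0.0007903)·(-170) = 90.3 -2.420 +0.134 = 88.015 m.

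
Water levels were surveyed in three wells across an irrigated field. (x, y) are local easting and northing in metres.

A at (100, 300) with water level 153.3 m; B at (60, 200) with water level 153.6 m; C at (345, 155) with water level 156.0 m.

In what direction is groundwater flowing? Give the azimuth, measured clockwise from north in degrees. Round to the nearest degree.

309°

Taking A as reference: B−A = (-40, -100, +0.3); C−A = (245, -145, +2.7).
Determinant of the coordinate differences = (-40)·(-145) − 245·(-100) = 30300.
∂h/∂x = [(+0.3)·(-145) − (+2.7)·(-100)] / 30300 = +0.007475
∂h/∂y = [(-40)·(+2.7) − 245·(+0.3)] / 30300 = -0.005990
Flow direction (−∇h) has components (-0.007475 E, +0.005990 N).
Azimuth = atan2(E, N) = atan2(-0.007475, +0.005990) = 308.7° ≈ 309°.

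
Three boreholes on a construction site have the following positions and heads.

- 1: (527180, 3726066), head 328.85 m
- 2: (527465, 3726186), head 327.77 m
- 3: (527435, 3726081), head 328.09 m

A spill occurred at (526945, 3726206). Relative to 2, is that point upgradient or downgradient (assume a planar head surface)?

Differences from 1: to 2 (Δx, Δy, Δh) = (285, 120, -1.08); to 3 = (255, 15, -0.76).
Solve a·Δx + b·Δy = Δh: det = 285·15 − 255·120 = -26325.
∂h/∂x = [(-1.08)·15 − (-0.76)·120] / -26325 = -0.002849
∂h/∂y = [285·(-0.76) − 255·(-1.08)] / -26325 = -0.002234
Head at (526945, 3726206) = 328.85 + (-0.002849)·(-235) + (-0.002234)·(140) = 329.21 m.
That is higher than the 327.77 m at 2, so the point is upgradient.

upgradient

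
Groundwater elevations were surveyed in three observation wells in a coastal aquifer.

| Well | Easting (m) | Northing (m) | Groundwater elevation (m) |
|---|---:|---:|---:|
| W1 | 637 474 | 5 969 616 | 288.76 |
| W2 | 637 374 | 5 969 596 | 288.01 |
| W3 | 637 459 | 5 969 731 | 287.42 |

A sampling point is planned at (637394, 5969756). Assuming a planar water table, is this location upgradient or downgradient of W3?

downgradient

With h = a·x + b·y + c and W1 as origin, the differences give:
  (-100)·a + (-20)·b = -0.75
  (-15)·a + 115·b = -1.34
Eliminate b (×115 and ×(-20), subtract): -11800·a = -113.050 → a = ∂h/∂x = +0.009581
Back-substitute: b = ∂h/∂y = -0.01040.
Head at (637394, 5969756) = 288.76 + (+0.009581)·(-80) + (-0.01040)·(140) = 286.54 m.
That is lower than the 287.42 m at W3, so the point is downgradient.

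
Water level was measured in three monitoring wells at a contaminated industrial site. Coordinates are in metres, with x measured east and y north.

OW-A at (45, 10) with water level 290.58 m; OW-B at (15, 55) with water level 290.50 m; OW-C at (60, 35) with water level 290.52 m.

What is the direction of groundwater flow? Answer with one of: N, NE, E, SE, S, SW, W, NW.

With h = a·x + b·y + c and OW-A as origin, the differences give:
  (-30)·a + 45·b = -0.08
  15·a + 25·b = -0.06
Eliminate b (×25 and ×45, subtract): -1425·a = 0.700 → a = ∂h/∂x = -0.0004912
Back-substitute: b = ∂h/∂y = -0.002105.
Flow = −∇h = (+0.0004912 east, +0.002105 north), which points north.

N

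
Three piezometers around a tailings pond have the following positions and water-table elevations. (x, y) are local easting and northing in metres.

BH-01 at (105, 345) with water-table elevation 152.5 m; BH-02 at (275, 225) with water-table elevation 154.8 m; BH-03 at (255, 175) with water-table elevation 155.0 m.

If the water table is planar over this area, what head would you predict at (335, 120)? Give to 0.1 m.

With h = a·x + b·y + c and BH-01 as origin, the differences give:
  170·a + (-120)·b = +2.3
  150·a + (-170)·b = +2.5
Eliminate b (×(-170) and ×(-120), subtract): -10900·a = -91.00 → a = ∂h/∂x = +0.008349
Back-substitute: b = ∂h/∂y = -0.007339.
h(335, 120) = 152.5 + (+0.008349)·(230) + (-0.007339)·(-225) = 152.5 +1.920 +1.651 = 156.072 m.

156.1 m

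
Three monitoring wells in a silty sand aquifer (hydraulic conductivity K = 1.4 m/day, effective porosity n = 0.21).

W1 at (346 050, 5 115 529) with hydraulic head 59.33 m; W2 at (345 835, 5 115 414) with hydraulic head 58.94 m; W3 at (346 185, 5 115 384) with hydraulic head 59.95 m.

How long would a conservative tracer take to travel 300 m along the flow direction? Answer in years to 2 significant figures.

38 years

With h = a·x + b·y + c and W1 as origin, the differences give:
  (-215)·a + (-115)·b = -0.39
  135·a + (-145)·b = +0.62
Eliminate b (×(-145) and ×(-115), subtract): 46700·a = 127.850 → a = ∂h/∂x = +0.002738
Back-substitute: b = ∂h/∂y = -0.001727.
|∇h| = √(0.002738² + -0.001727²) = 0.003237
Seepage velocity v = K·i/n = 1.4 × 0.003237 / 0.21 = 0.02158 m/day.
t = 300 / 0.02158 = 1.39e+04 days = 38.1 years.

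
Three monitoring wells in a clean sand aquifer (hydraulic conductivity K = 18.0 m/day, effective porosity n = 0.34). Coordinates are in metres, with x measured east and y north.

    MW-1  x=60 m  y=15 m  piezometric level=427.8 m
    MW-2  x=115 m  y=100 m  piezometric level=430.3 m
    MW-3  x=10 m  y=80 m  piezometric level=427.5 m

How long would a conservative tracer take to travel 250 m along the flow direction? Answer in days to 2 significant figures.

Differences from MW-1: to MW-2 (Δx, Δy, Δh) = (55, 85, +2.5); to MW-3 = (-50, 65, -0.3).
Determinant of the coordinate differences = 55·65 − (-50)·85 = 7825.
∂h/∂x = [(+2.5)·65 − (-0.3)·85] / 7825 = +0.02403
∂h/∂y = [55·(-0.3) − (-50)·(+2.5)] / 7825 = +0.01387
|∇h| = √(0.02403² + 0.01387²) = 0.02775
Seepage velocity v = K·i/n = 18.0 × 0.02775 / 0.34 = 1.469 m/day.
t = 250 / 1.469 = 170.2 days.

170 days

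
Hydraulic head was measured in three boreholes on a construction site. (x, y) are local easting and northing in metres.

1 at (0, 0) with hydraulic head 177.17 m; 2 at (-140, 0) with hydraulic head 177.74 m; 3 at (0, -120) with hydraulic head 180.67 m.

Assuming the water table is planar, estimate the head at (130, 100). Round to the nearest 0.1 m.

173.7 m

∂h/∂x = (177.74 − 177.17) / (-140 − 0) = -0.004071
∂h/∂y = (180.67 − 177.17) / (-120 − 0) = -0.02917
h(130, 100) = 177.17 + (-0.004071)·(130) + (-0.02917)·(100) = 177.17 -0.529 -2.917 = 173.724 m.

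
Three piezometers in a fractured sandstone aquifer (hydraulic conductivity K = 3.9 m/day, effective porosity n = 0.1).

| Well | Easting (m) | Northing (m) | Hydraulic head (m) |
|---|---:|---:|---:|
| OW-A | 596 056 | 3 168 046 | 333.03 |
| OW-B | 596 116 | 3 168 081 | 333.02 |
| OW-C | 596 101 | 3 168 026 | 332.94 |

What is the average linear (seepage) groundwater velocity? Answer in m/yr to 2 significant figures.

31 m/yr

Taking OW-A as reference: OW-B−OW-A = (60, 35, -0.01); OW-C−OW-A = (45, -20, -0.09).
Determinant of the coordinate differences = 60·(-20) − 45·35 = -2775.
∂h/∂x = [(-0.01)·(-20) − (-0.09)·35] / -2775 = -0.001207
∂h/∂y = [60·(-0.09) − 45·(-0.01)] / -2775 = +0.001784
|∇h| = √(-0.001207² + 0.001784²) = 0.002154
Seepage velocity v = K·i/n = 3.9 × 0.002154 / 0.1 = 0.08401 m/day = 30.68 m/yr.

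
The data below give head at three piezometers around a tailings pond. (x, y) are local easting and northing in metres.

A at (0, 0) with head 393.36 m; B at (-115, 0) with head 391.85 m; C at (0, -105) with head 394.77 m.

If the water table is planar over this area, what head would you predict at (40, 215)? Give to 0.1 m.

391.0 m

∂h/∂x = (391.85 − 393.36) / (-115 − 0) = +0.01313
∂h/∂y = (394.77 − 393.36) / (-105 − 0) = -0.01343
h(40, 215) = 393.36 + (+0.01313)·(40) + (-0.01343)·(215) = 393.36 +0.525 -2.887 = 390.998 m.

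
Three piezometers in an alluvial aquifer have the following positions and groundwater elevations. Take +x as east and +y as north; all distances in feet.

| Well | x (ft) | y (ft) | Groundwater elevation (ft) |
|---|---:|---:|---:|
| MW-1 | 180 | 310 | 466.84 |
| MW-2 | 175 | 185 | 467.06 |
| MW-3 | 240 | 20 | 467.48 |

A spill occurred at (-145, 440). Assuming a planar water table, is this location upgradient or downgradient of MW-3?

downgradient

Differences from MW-1: to MW-2 (Δx, Δy, Δh) = (-5, -125, +0.22); to MW-3 = (60, -290, +0.64).
Determinant of the coordinate differences = (-5)·(-290) − 60·(-125) = 8950.
∂h/∂x = [(+0.22)·(-290) − (+0.64)·(-125)] / 8950 = +0.001810
∂h/∂y = [(-5)·(+0.64) − 60·(+0.22)] / 8950 = -0.001832
Head at (-145, 440) = 466.84 + (+0.001810)·(-325) + (-0.001832)·(130) = 466.01 ft.
That is lower than the 467.48 ft at MW-3, so the point is downgradient.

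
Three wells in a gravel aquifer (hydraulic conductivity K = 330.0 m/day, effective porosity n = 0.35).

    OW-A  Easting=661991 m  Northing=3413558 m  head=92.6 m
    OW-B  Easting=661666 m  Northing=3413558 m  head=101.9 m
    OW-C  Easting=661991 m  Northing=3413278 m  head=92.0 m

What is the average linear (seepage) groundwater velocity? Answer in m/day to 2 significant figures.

27 m/day

∂h/∂x = (101.9 − 92.6) / (661666 − 661991) = -0.02862
∂h/∂y = (92.0 − 92.6) / (3413278 − 3413558) = +0.002143
|∇h| = √(-0.02862² + 0.002143²) = 0.0287
Seepage velocity v = K·i/n = 330.0 × 0.0287 / 0.35 = 27.06 m/day.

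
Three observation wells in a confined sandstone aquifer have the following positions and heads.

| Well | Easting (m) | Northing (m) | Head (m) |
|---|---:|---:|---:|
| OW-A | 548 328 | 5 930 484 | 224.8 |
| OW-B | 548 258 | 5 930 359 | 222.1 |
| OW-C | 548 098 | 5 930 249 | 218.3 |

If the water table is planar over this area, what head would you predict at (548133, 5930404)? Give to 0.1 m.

220.9 m

With h = a·x + b·y + c and OW-A as origin, the differences give:
  (-70)·a + (-125)·b = -2.7
  (-230)·a + (-235)·b = -6.5
Eliminate b (×(-235) and ×(-125), subtract): -12300·a = -178.00 → a = ∂h/∂x = +0.01447
Back-substitute: b = ∂h/∂y = +0.01350.
h(548133, 5930404) = 224.8 + (+0.01447)·(-195) + (+0.01350)·(-80) = 224.8 -2.822 -1.080 = 220.898 m.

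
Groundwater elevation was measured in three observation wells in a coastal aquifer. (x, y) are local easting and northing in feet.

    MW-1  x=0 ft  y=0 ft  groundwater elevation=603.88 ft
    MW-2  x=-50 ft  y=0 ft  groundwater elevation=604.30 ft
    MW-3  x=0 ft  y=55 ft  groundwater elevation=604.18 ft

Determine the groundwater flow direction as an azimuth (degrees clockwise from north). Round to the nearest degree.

123°

∂h/∂x = (604.30 − 603.88) / (-50 − 0) = -0.008400
∂h/∂y = (604.18 − 603.88) / (55 − 0) = +0.005455
Flow direction (−∇h) has components (+0.008400 E, -0.005455 N).
Azimuth = atan2(E, N) = atan2(+0.008400, -0.005455) = 123.0° ≈ 123°.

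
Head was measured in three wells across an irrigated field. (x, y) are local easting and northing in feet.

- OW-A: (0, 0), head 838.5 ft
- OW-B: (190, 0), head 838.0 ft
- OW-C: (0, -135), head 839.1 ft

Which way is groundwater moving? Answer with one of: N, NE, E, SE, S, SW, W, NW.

NE

∂h/∂x = (838.0 − 838.5) / (190 − 0) = -0.002632
∂h/∂y = (839.1 − 838.5) / (-135 − 0) = -0.004444
Flow = −∇h = (+0.002632 east, +0.004444 north), which points northeast.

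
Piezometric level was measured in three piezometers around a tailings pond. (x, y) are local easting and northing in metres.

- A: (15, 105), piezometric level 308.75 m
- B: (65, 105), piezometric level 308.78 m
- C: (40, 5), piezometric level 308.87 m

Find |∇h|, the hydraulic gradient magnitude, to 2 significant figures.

0.0012

With h = a·x + b·y + c and A as origin, the differences give:
  50·a + 0·b = +0.03
  25·a + (-100)·b = +0.12
Eliminate b (×(-100) and ×0, subtract): -5000·a = -3.000 → a = ∂h/∂x = +0.0006000
Back-substitute: b = ∂h/∂y = -0.001050.
|∇h| = √(0.0006000² + -0.001050²) = 0.001209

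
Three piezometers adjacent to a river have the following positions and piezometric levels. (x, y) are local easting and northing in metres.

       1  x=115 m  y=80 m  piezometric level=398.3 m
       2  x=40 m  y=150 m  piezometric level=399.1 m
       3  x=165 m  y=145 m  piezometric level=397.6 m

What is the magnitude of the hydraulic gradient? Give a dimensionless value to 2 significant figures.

Differences from 1: to 2 (Δx, Δy, Δh) = (-75, 70, +0.8); to 3 = (50, 65, -0.7).
Solve a·Δx + b·Δy = Δh: det = (-75)·65 − 50·70 = -8375.
∂h/∂x = [(+0.8)·65 − (-0.7)·70] / -8375 = -0.01206
∂h/∂y = [(-75)·(-0.7) − 50·(+0.8)] / -8375 = -0.001493
|∇h| = √(-0.01206² + -0.001493²) = 0.01215

0.012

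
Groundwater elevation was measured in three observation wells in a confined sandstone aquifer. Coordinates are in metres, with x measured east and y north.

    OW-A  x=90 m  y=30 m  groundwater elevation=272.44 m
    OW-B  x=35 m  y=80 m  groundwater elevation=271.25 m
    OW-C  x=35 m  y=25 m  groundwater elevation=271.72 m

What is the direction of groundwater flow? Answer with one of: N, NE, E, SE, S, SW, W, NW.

NW

With h = a·x + b·y + c and OW-A as origin, the differences give:
  (-55)·a + 50·b = -1.19
  (-55)·a + (-5)·b = -0.72
Eliminate b (×(-5) and ×50, subtract): 3025·a = 41.950 → a = ∂h/∂x = +0.01387
Back-substitute: b = ∂h/∂y = -0.008545.
Flow = −∇h = (-0.01387 east, +0.008545 north), which points northwest.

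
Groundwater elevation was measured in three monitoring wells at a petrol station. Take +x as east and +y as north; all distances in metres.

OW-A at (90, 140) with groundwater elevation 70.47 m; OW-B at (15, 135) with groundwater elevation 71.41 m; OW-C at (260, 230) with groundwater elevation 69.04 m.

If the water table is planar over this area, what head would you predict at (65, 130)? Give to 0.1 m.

Differences from OW-A: to OW-B (Δx, Δy, Δh) = (-75, -5, +0.94); to OW-C = (170, 90, -1.43).
Determinant of the coordinate differences = (-75)·90 − 170·(-5) = -5900.
∂h/∂x = [(+0.94)·90 − (-1.43)·(-5)] / -5900 = -0.01313
∂h/∂y = [(-75)·(-1.43) − 170·(+0.94)] / -5900 = +0.008907
h(65, 130) = 70.47 + (-0.01313)·(-25) + (+0.008907)·(-10) = 70.47 +0.328 -0.089 = 70.709 m.

70.7 m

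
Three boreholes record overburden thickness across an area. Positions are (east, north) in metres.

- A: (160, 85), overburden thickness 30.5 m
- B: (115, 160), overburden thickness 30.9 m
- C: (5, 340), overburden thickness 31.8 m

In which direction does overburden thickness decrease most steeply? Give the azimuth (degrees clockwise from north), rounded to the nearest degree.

232°

Three-point gradient (reference A): Δ to B = (-45, 75, +0.4), Δ to C = (-155, 255, +1.3).
∂d/∂x = +0.03000, ∂d/∂y = +0.02333 (det = 150).
Steepest decrease is along −∇f: components (-0.03000 E, -0.02333 N).
Azimuth = atan2(-0.03000, -0.02333) = 232.1° ≈ 232°.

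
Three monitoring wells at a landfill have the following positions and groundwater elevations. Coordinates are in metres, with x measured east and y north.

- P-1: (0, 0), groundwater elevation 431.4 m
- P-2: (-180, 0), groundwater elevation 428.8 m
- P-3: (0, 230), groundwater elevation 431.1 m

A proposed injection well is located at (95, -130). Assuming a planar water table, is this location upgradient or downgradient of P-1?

∂h/∂x = (428.8 − 431.4) / (-180 − 0) = +0.01444
∂h/∂y = (431.1 − 431.4) / (230 − 0) = -0.001304
Head at (95, -130) = 431.4 + (+0.01444)·(95) + (-0.001304)·(-130) = 432.94 m.
That is higher than the 431.4 m at P-1, so the point is upgradient.

upgradient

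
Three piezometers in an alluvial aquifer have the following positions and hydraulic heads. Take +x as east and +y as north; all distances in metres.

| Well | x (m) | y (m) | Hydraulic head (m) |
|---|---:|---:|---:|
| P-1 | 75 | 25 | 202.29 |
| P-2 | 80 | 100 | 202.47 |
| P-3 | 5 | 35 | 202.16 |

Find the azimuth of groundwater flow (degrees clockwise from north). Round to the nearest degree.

224°

With h = a·x + b·y + c and P-1 as origin, the differences give:
  5·a + 75·b = +0.18
  (-70)·a + 10·b = -0.13
Eliminate b (×10 and ×75, subtract): 5300·a = 11.550 → a = ∂h/∂x = +0.002179
Back-substitute: b = ∂h/∂y = +0.002255.
Flow direction (−∇h) has components (-0.002179 E, -0.002255 N).
Azimuth = atan2(E, N) = atan2(-0.002179, -0.002255) = 224.0° ≈ 224°.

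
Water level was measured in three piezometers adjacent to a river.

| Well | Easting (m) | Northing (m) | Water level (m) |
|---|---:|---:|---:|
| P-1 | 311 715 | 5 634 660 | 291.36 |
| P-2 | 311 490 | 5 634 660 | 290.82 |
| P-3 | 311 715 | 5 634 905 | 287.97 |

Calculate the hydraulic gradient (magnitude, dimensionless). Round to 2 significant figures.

∂h/∂x = (290.82 − 291.36) / (311490 − 311715) = +0.002400
∂h/∂y = (287.97 − 291.36) / (5634905 − 5634660) = -0.01384
|∇h| = √(0.002400² + -0.01384²) = 0.01405

0.014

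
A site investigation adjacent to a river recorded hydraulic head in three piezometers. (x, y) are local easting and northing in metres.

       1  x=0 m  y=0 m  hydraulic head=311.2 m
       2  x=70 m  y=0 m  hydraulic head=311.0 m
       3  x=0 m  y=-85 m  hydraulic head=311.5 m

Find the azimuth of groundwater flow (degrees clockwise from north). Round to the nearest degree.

∂h/∂x = (311.0 − 311.2) / (70 − 0) = -0.002857
∂h/∂y = (311.5 − 311.2) / (-85 − 0) = -0.003529
Flow direction (−∇h) has components (+0.002857 E, +0.003529 N).
Azimuth = atan2(E, N) = atan2(+0.002857, +0.003529) = 39.0° ≈ 039°.

039°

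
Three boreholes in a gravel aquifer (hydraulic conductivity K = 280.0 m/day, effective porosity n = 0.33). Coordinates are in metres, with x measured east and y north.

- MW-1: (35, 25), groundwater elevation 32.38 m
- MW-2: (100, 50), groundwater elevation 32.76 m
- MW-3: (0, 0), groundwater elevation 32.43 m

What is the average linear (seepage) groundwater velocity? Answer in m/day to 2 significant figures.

22 m/day

Three-point gradient (reference MW-1): Δ to MW-2 = (65, 25, +0.38), Δ to MW-3 = (-35, -25, +0.05).
∂h/∂x = +0.01433, ∂h/∂y = -0.02207 (det = -750).
|∇h| = √(0.01433² + -0.02207²) = 0.02631
Seepage velocity v = K·i/n = 280.0 × 0.02631 / 0.33 = 22.32 m/day.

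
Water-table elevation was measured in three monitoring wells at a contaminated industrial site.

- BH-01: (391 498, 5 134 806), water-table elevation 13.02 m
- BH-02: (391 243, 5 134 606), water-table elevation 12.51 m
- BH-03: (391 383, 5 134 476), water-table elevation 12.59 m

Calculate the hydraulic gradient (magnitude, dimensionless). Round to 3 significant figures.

Taking BH-01 as reference: BH-02−BH-01 = (-255, -200, -0.51); BH-03−BH-01 = (-115, -330, -0.43).
Solve a·Δx + b·Δy = Δh: det = (-255)·(-330) − (-115)·(-200) = 61150.
∂h/∂x = [(-0.51)·(-330) − (-0.43)·(-200)] / 61150 = +0.001346
∂h/∂y = [(-255)·(-0.43) − (-115)·(-0.51)] / 61150 = +0.0008340
|∇h| = √(0.001346² + 0.0008340²) = 0.001583

0.00158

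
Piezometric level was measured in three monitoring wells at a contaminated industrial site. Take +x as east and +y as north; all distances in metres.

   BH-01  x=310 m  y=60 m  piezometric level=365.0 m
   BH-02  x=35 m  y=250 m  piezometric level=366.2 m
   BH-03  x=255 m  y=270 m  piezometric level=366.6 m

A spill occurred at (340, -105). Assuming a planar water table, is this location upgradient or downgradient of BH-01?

downgradient

Differences from BH-01: to BH-02 (Δx, Δy, Δh) = (-275, 190, +1.2); to BH-03 = (-55, 210, +1.6).
Solve a·Δx + b·Δy = Δh: det = (-275)·210 − (-55)·190 = -47300.
∂h/∂x = [(+1.2)·210 − (+1.6)·190] / -47300 = +0.001099
∂h/∂y = [(-275)·(+1.6) − (-55)·(+1.2)] / -47300 = +0.007907
Head at (340, -105) = 365.0 + (+0.001099)·(30) + (+0.007907)·(-165) = 363.73 m.
That is lower than the 365.0 m at BH-01, so the point is downgradient.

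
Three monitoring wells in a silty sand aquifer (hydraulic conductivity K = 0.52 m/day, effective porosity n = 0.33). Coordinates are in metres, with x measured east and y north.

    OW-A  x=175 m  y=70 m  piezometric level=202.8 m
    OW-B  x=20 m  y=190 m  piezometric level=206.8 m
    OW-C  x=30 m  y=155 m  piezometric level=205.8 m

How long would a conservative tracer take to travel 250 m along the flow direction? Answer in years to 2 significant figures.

Differences from OW-A: to OW-B (Δx, Δy, Δh) = (-155, 120, +4.0); to OW-C = (-145, 85, +3.0).
Determinant of the coordinate differences = (-155)·85 − (-145)·120 = 4225.
∂h/∂x = [(+4.0)·85 − (+3.0)·120] / 4225 = -0.004734
∂h/∂y = [(-155)·(+3.0) − (-145)·(+4.0)] / 4225 = +0.02722
|∇h| = √(-0.004734² + 0.02722²) = 0.02763
Seepage velocity v = K·i/n = 0.52 × 0.02763 / 0.33 = 0.04354 m/day.
t = 250 / 0.04354 = 5742 days = 15.7 years.

16 years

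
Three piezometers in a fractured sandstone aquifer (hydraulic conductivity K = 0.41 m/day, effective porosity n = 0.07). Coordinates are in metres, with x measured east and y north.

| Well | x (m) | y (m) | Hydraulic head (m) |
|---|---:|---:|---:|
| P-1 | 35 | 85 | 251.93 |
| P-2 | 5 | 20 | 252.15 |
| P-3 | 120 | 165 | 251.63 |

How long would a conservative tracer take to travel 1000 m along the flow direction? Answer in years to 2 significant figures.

With h = a·x + b·y + c and P-1 as origin, the differences give:
  (-30)·a + (-65)·b = +0.22
  85·a + 80·b = -0.30
Eliminate b (×80 and ×(-65), subtract): 3125·a = -1.900 → a = ∂h/∂x = -0.0006080
Back-substitute: b = ∂h/∂y = -0.003104.
|∇h| = √(-0.0006080² + -0.003104²) = 0.003163
Seepage velocity v = K·i/n = 0.41 × 0.003163 / 0.07 = 0.01853 m/day.
t = 1000 / 0.01853 = 5.397e+04 days = 148 years.

150 years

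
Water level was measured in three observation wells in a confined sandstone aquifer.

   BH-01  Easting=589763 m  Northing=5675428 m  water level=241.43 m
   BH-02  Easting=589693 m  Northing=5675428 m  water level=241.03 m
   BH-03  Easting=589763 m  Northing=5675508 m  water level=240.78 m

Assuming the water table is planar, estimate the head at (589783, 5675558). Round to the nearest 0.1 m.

240.5 m

∂h/∂x = (241.03 − 241.43) / (589693 − 589763) = +0.005714
∂h/∂y = (240.78 − 241.43) / (5675508 − 5675428) = -0.008125
h(589783, 5675558) = 241.43 + (+0.005714)·(20) + (-0.008125)·(130) = 241.43 +0.114 -1.056 = 240.488 m.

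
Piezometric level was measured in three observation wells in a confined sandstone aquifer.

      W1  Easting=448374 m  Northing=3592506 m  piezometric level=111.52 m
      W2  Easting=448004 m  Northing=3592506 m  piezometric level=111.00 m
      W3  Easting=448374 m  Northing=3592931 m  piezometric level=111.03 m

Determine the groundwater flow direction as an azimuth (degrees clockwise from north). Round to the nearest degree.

309°

∂h/∂x = (111.00 − 111.52) / (448004 − 448374) = +0.001405
∂h/∂y = (111.03 − 111.52) / (3592931 − 3592506) = -0.001153
Flow direction (−∇h) has components (-0.001405 E, +0.001153 N).
Azimuth = atan2(E, N) = atan2(-0.001405, +0.001153) = 309.4° ≈ 309°.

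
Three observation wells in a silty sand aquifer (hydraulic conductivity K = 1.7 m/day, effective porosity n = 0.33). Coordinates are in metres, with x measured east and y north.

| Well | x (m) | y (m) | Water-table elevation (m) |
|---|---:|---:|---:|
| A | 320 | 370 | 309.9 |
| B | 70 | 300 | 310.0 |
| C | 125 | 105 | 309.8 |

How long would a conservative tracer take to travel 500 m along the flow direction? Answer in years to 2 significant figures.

Taking A as reference: B−A = (-250, -70, +0.1); C−A = (-195, -265, -0.1).
Determinant of the coordinate differences = (-250)·(-265) − (-195)·(-70) = 52600.
∂h/∂x = [(+0.1)·(-265) − (-0.1)·(-70)] / 52600 = -0.0006369
∂h/∂y = [(-250)·(-0.1) − (-195)·(+0.1)] / 52600 = +0.0008460
|∇h| = √(-0.0006369² + 0.0008460²) = 0.001059
Seepage velocity v = K·i/n = 1.7 × 0.001059 / 0.33 = 0.005455 m/day.
t = 500 / 0.005455 = 9.166e+04 days = 251 years.

250 years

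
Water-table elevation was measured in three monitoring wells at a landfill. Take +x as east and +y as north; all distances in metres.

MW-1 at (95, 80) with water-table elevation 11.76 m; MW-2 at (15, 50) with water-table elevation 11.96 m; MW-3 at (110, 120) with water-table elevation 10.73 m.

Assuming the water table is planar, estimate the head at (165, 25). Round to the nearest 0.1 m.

13.9 m

With h = a·x + b·y + c and MW-1 as origin, the differences give:
  (-80)·a + (-30)·b = +0.20
  15·a + 40·b = -1.03
Eliminate b (×40 and ×(-30), subtract): -2750·a = -22.900 → a = ∂h/∂x = +0.008327
Back-substitute: b = ∂h/∂y = -0.02887.
h(165, 25) = 11.76 + (+0.008327)·(70) + (-0.02887)·(-55) = 11.76 +0.583 +1.588 = 13.931 m.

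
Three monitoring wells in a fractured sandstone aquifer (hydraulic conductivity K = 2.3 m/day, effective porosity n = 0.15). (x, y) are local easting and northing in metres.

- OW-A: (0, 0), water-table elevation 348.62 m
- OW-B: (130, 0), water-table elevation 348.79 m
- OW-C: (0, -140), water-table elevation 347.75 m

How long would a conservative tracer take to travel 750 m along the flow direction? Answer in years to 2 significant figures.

21 years

∂h/∂x = (348.79 − 348.62) / (130 − 0) = +0.001308
∂h/∂y = (347.75 − 348.62) / (-140 − 0) = +0.006214
|∇h| = √(0.001308² + 0.006214²) = 0.00635
Seepage velocity v = K·i/n = 2.3 × 0.00635 / 0.15 = 0.09737 m/day.
t = 750 / 0.09737 = 7703 days = 21.1 years.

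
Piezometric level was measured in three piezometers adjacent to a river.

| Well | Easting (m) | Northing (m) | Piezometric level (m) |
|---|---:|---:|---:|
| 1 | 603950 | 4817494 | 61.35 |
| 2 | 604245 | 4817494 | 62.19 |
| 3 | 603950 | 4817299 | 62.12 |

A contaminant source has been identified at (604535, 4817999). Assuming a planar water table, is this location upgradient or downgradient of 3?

downgradient

∂h/∂x = (62.19 − 61.35) / (604245 − 603950) = +0.002847
∂h/∂y = (62.12 − 61.35) / (4817299 − 4817494) = -0.003949
Head at (604535, 4817999) = 61.35 + (+0.002847)·(585) + (-0.003949)·(505) = 61.02 m.
That is lower than the 62.12 m at 3, so the point is downgradient.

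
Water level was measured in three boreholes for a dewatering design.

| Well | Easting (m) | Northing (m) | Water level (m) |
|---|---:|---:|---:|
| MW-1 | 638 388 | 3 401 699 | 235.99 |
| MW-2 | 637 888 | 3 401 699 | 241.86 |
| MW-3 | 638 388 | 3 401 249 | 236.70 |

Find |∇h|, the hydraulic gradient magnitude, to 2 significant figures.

0.012

∂h/∂x = (241.86 − 235.99) / (637888 − 638388) = -0.01174
∂h/∂y = (236.70 − 235.99) / (3401249 − 3401699) = -0.001578
|∇h| = √(-0.01174² + -0.001578²) = 0.01185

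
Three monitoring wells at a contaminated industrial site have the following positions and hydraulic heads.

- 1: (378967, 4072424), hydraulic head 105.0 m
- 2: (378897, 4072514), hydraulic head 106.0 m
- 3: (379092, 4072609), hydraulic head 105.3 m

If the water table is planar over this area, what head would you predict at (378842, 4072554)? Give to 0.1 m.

106.6 m

With h = a·x + b·y + c and 1 as origin, the differences give:
  (-70)·a + 90·b = +1.0
  125·a + 185·b = +0.3
Eliminate b (×185 and ×90, subtract): -24200·a = 158.00 → a = ∂h/∂x = -0.006529
Back-substitute: b = ∂h/∂y = +0.006033.
h(378842, 4072554) = 105.0 + (-0.006529)·(-125) + (+0.006033)·(130) = 105.0 +0.816 +0.784 = 106.600 m.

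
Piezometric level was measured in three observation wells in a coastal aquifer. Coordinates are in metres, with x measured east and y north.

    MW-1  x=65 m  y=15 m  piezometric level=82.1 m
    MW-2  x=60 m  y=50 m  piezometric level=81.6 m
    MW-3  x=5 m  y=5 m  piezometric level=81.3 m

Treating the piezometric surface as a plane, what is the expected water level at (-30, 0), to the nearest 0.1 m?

Taking MW-1 as reference: MW-2−MW-1 = (-5, 35, -0.5); MW-3−MW-1 = (-60, -10, -0.8).
Determinant of the coordinate differences = (-5)·(-10) − (-60)·35 = 2150.
∂h/∂x = [(-0.5)·(-10) − (-0.8)·35] / 2150 = +0.01535
∂h/∂y = [(-5)·(-0.8) − (-60)·(-0.5)] / 2150 = -0.01209
h(-30, 0) = 82.1 + (+0.01535)·(-95) + (-0.01209)·(-15) = 82.1 -1.458 +0.181 = 80.823 m.

80.8 m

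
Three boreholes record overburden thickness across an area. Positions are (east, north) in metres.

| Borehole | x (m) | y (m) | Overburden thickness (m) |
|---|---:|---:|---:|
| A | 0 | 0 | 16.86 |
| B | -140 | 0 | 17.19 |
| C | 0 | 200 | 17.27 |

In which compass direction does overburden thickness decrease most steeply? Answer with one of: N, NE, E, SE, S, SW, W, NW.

∂d/∂x = (17.19 − 16.86) / (-140 − 0) = -0.002357
∂d/∂y = (17.27 − 16.86) / (200 − 0) = +0.002050
Steepest decrease is along −∇f = (+0.002357 E, -0.002050 N) → southeast.

SE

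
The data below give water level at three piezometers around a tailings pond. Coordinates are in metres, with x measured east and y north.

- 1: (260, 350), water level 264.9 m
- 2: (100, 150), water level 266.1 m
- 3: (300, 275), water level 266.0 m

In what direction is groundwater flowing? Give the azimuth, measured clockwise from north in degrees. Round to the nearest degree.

Taking 1 as reference: 2−1 = (-160, -200, +1.2); 3−1 = (40, -75, +1.1).
Determinant of the coordinate differences = (-160)·(-75) − 40·(-200) = 20000.
∂h/∂x = [(+1.2)·(-75) − (+1.1)·(-200)] / 20000 = +0.006500
∂h/∂y = [(-160)·(+1.1) − 40·(+1.2)] / 20000 = -0.01120
Flow direction (−∇h) has components (-0.006500 E, +0.01120 N).
Azimuth = atan2(E, N) = atan2(-0.006500, +0.01120) = 329.9° ≈ 330°.

330°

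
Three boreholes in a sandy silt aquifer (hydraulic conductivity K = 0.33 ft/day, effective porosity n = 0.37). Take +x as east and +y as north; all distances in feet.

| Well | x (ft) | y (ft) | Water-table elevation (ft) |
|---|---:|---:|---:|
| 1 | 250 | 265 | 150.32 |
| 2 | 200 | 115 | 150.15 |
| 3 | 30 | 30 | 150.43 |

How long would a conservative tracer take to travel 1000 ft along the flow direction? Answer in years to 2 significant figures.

With h = a·x + b·y + c and 1 as origin, the differences give:
  (-50)·a + (-150)·b = -0.17
  (-220)·a + (-235)·b = +0.11
Eliminate b (×(-235) and ×(-150), subtract): -21250·a = 56.450 → a = ∂h/∂x = -0.002656
Back-substitute: b = ∂h/∂y = +0.002019.
|∇h| = √(-0.002656² + 0.002019²) = 0.003336
Seepage velocity v = K·i/n = 0.33 × 0.003336 / 0.37 = 0.002975 ft/day.
t = 1000 / 0.002975 = 3.361e+05 days = 920 years.

920 years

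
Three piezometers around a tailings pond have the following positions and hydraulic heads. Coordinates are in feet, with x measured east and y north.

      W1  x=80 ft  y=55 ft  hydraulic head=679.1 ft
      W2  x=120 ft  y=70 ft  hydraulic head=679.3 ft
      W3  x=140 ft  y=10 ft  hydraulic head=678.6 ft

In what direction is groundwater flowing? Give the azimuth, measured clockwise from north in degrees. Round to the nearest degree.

Differences from W1: to W2 (Δx, Δy, Δh) = (40, 15, +0.2); to W3 = (60, -45, -0.5).
Solve a·Δx + b·Δy = Δh: det = 40·(-45) − 60·15 = -2700.
∂h/∂x = [(+0.2)·(-45) − (-0.5)·15] / -2700 = +0.0005556
∂h/∂y = [40·(-0.5) − 60·(+0.2)] / -2700 = +0.01185
Flow direction (−∇h) has components (-0.0005556 E, -0.01185 N).
Azimuth = atan2(E, N) = atan2(-0.0005556, -0.01185) = 182.7° ≈ 183°.

183°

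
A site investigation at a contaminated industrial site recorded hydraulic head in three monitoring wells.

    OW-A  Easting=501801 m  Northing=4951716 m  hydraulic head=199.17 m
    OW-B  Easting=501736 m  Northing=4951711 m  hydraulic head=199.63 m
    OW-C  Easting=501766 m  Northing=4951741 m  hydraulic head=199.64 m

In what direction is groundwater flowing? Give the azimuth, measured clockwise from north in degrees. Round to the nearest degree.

136°

Taking OW-A as reference: OW-B−OW-A = (-65, -5, +0.46); OW-C−OW-A = (-35, 25, +0.47).
Determinant of the coordinate differences = (-65)·25 − (-35)·(-5) = -1800.
∂h/∂x = [(+0.46)·25 − (+0.47)·(-5)] / -1800 = -0.007694
∂h/∂y = [(-65)·(+0.47) − (-35)·(+0.46)] / -1800 = +0.008028
Flow direction (−∇h) has components (+0.007694 E, -0.008028 N).
Azimuth = atan2(E, N) = atan2(+0.007694, -0.008028) = 136.2° ≈ 136°.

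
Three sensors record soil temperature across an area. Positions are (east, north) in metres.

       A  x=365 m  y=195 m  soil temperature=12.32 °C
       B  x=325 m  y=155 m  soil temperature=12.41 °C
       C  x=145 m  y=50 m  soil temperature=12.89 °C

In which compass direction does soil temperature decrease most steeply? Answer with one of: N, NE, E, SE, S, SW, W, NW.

Differences from A: to B (Δx, Δy, Δh) = (-40, -40, +0.09); to C = (-220, -145, +0.57).
Determinant of the coordinate differences = (-40)·(-145) − (-220)·(-40) = -3000.
∂T/∂x = [(+0.09)·(-145) − (+0.57)·(-40)] / -3000 = -0.003250
∂T/∂y = [(-40)·(+0.57) − (-220)·(+0.09)] / -3000 = +0.001000
Steepest decrease is along −∇f = (+0.003250 E, -0.001000 N) → east.

E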